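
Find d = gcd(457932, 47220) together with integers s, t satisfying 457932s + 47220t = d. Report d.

Repeated division:
457932 = 9*47220 + 32952
47220 = 1*32952 + 14268
32952 = 2*14268 + 4416
14268 = 3*4416 + 1020
4416 = 4*1020 + 336
1020 = 3*336 + 12
336 = 28*12 + 0
gcd(457932, 47220) = 12.
Express as a combination:
12 = 1020 − 3·336
12 = −3·4416 + 13·1020
12 = 13·14268 − 42·4416
12 = −42·32952 + 97·14268
12 = 97·47220 − 139·32952
12 = −139·457932 + 1348·47220
So 12 = (-139)·457932 + (1348)·47220.

12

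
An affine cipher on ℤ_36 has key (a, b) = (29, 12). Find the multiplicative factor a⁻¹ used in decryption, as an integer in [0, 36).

5

Run Euclid on (36, 29):
36 = 1·29 + 7
29 = 4·7 + 1
7 = 7·1 + 0
gcd = 1, so the inverse exists. Back-substitute:
1 = 29 − 4·7
1 = −4·36 + 5·29
So 29·5 ≡ 1 (mod 36).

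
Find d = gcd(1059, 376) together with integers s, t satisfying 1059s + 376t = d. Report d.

Apply Euclid's algorithm to 1059 and 376:
1059 = 2·376 + 307
376 = 1·307 + 69
307 = 4·69 + 31
69 = 2·31 + 7
31 = 4·7 + 3
7 = 2·3 + 1
3 = 3·1 + 0
gcd(1059, 376) = 1.
Working backward:
1 = 7 − 2·3
1 = −2·31 + 9·7
1 = 9·69 − 20·31
1 = −20·307 + 89·69
1 = 89·376 − 109·307
1 = −109·1059 + 307·376
So 1 = (-109)·1059 + (307)·376.

1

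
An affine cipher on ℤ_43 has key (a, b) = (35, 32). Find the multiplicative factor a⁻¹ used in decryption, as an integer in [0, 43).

16

Run Euclid on (43, 35):
43 = 1×35 + 8
35 = 4×8 + 3
8 = 2×3 + 2
3 = 1×2 + 1
2 = 2×1 + 0
The gcd is 1. Working backward:
1 = 3 − 2
1 = −8 + 3·3
1 = 3·35 − 13·8
1 = −13·43 + 16·35
So 35·16 ≡ 1 (mod 43).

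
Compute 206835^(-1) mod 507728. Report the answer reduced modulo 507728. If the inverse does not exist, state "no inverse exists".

Run Euclid on (507728, 206835):
507728 = 2×206835 + 94058
206835 = 2×94058 + 18719
94058 = 5×18719 + 463
18719 = 40×463 + 199
463 = 2×199 + 65
199 = 3×65 + 4
65 = 16×4 + 1
4 = 4×1 + 0
gcd = 1, so the inverse exists. Back-substitute:
1 = 65 − 16·4
1 = −16·199 + 49·65
1 = 49·463 − 114·199
1 = −114·18719 + 4609·463
1 = 4609·94058 − 23159·18719
1 = −23159·206835 + 50927·94058
1 = 50927·507728 − 125013·206835
So 206835·(-125013) ≡ 1 (mod 507728), and -125013 ≡ 382715 (mod 507728).

382715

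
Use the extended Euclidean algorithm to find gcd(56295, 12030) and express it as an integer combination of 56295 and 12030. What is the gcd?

Euclidean algorithm:
56295 = 4×12030 + 8175
12030 = 1×8175 + 3855
8175 = 2×3855 + 465
3855 = 8×465 + 135
465 = 3×135 + 60
135 = 2×60 + 15
60 = 4×15 + 0
gcd(56295, 12030) = 15.
Working backward:
15 = 135 − 2·60
15 = −2·465 + 7·135
15 = 7·3855 − 58·465
15 = −58·8175 + 123·3855
15 = 123·12030 − 181·8175
15 = −181·56295 + 847·12030
So 15 = (-181)·56295 + (847)·12030.

15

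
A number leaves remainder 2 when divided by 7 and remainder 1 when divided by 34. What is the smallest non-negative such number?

205

Write x = 2 + 7·k. Then 7·k ≡ 1 − 2 ≡ 33 (mod 34).
Need 7⁻¹ mod 34. Extended Euclid on (34, 7):
34 = 4*7 + 6
7 = 1*6 + 1
6 = 6*1 + 0
Back-substitute:
1 = 7 − 6
1 = −34 + 5·7
7⁻¹ ≡ 5 (mod 34), so k ≡ 5·33 ≡ 29 (mod 34).
x = 2 + 7·29 = 205.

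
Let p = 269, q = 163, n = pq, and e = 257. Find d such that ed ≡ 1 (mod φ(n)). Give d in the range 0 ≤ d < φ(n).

φ(n) = (p−1)(q−1) = 268·162 = 43416.
Need d with 257·d ≡ 1 (mod 43416). Apply the extended Euclidean algorithm:
43416 = 168×257 + 240
257 = 1×240 + 17
240 = 14×17 + 2
17 = 8×2 + 1
2 = 2×1 + 0
Back-substitute:
1 = 17 − 8·2
1 = −8·240 + 113·17
1 = 113·257 − 121·240
1 = −121·43416 + 20441·257
So 257·20441 ≡ 1 (mod 43416), hence d = 20441.

20441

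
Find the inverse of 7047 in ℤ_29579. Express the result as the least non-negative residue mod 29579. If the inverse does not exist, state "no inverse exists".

8038

Extended Euclidean algorithm:
29579 = 4×7047 + 1391
7047 = 5×1391 + 92
1391 = 15×92 + 11
92 = 8×11 + 4
11 = 2×4 + 3
4 = 1×3 + 1
3 = 3×1 + 0
Since gcd(7047, 29579) = 1, back-substitute to write 1 as a combination:
1 = 4 − 3
1 = −11 + 3·4
1 = 3·92 − 25·11
1 = −25·1391 + 378·92
1 = 378·7047 − 1915·1391
1 = −1915·29579 + 8038·7047
So 7047·8038 ≡ 1 (mod 29579).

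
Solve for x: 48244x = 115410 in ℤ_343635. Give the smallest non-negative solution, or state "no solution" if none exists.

First find gcd(48244, 343635):
343635 = 7×48244 + 5927
48244 = 8×5927 + 828
5927 = 7×828 + 131
828 = 6×131 + 42
131 = 3×42 + 5
42 = 8×5 + 2
5 = 2×2 + 1
2 = 2×1 + 0
gcd = 1, so a unique solution mod 343635 exists.
Back-substitute for the Bézout coefficients:
1 = 5 − 2·2
1 = −2·42 + 17·5
1 = 17·131 − 53·42
1 = −53·828 + 335·131
1 = 335·5927 − 2398·828
1 = −2398·48244 + 19519·5927
1 = 19519·343635 − 139031·48244
So 48244·(-139031) ≡ 1 (mod 343635), giving 48244⁻¹ ≡ 204604.
x ≡ 48244⁻¹·115410 ≡ 204604·115410 ≡ 124980 (mod 343635).

124980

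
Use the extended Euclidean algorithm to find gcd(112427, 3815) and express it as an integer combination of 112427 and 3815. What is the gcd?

Euclidean algorithm:
112427 = 29×3815 + 1792
3815 = 2×1792 + 231
1792 = 7×231 + 175
231 = 1×175 + 56
175 = 3×56 + 7
56 = 8×7 + 0
gcd(112427, 3815) = 7.
Express as a combination:
7 = 175 − 3·56
7 = −3·231 + 4·175
7 = 4·1792 − 31·231
7 = −31·3815 + 66·1792
7 = 66·112427 − 1945·3815
So 7 = (66)·112427 + (-1945)·3815.

7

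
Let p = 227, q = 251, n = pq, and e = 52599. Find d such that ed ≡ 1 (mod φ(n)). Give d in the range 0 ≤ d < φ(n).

21899

φ(n) = (p−1)(q−1) = 226·250 = 56500.
Need d with 52599·d ≡ 1 (mod 56500). Apply the extended Euclidean algorithm:
56500 = 1×52599 + 3901
52599 = 13×3901 + 1886
3901 = 2×1886 + 129
1886 = 14×129 + 80
129 = 1×80 + 49
80 = 1×49 + 31
49 = 1×31 + 18
31 = 1×18 + 13
18 = 1×13 + 5
13 = 2×5 + 3
5 = 1×3 + 2
3 = 1×2 + 1
2 = 2×1 + 0
Back-substitute:
1 = 3 − 2
1 = −5 + 2·3
1 = 2·13 − 5·5
1 = −5·18 + 7·13
1 = 7·31 − 12·18
1 = −12·49 + 19·31
1 = 19·80 − 31·49
1 = −31·129 + 50·80
1 = 50·1886 − 731·129
1 = −731·3901 + 1512·1886
1 = 1512·52599 − 20387·3901
1 = −20387·56500 + 21899·52599
So 52599·21899 ≡ 1 (mod 56500), hence d = 21899.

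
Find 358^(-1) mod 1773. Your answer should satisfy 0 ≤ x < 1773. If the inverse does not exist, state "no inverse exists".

1669

Extended Euclidean algorithm:
1773 = 4·358 + 341
358 = 1·341 + 17
341 = 20·17 + 1
17 = 17·1 + 0
Since gcd(358, 1773) = 1, back-substitute to write 1 as a combination:
1 = 341 − 20·17
1 = −20·358 + 21·341
1 = 21·1773 − 104·358
Hence 358⁻¹ ≡ -104 ≡ 1669 (mod 1773).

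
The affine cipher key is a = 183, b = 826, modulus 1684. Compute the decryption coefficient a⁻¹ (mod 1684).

819

Run Euclid on (1684, 183):
1684 = 9*183 + 37
183 = 4*37 + 35
37 = 1*35 + 2
35 = 17*2 + 1
2 = 2*1 + 0
gcd = 1, so the inverse exists. Back-substitute:
1 = 35 − 17·2
1 = −17·37 + 18·35
1 = 18·183 − 89·37
1 = −89·1684 + 819·183
So 183·819 ≡ 1 (mod 1684).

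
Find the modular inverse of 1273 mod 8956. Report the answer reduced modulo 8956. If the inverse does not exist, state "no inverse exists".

Extended Euclidean algorithm:
8956 = 7·1273 + 45
1273 = 28·45 + 13
45 = 3·13 + 6
13 = 2·6 + 1
6 = 6·1 + 0
Since gcd(1273, 8956) = 1, back-substitute to write 1 as a combination:
1 = 13 − 2·6
1 = −2·45 + 7·13
1 = 7·1273 − 198·45
1 = −198·8956 + 1393·1273
So 1273·1393 ≡ 1 (mod 8956).

1393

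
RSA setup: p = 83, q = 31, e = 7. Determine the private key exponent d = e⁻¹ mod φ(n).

703

φ(n) = (p−1)(q−1) = 82·30 = 2460.
Need d with 7·d ≡ 1 (mod 2460). Apply the extended Euclidean algorithm:
2460 = 351·7 + 3
7 = 2·3 + 1
3 = 3·1 + 0
Back-substitute:
1 = 7 − 2·3
1 = −2·2460 + 703·7
So 7·703 ≡ 1 (mod 2460), hence d = 703.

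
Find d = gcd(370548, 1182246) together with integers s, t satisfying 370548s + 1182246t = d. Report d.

6

Euclidean algorithm:
1182246 = 3·370548 + 70602
370548 = 5·70602 + 17538
70602 = 4·17538 + 450
17538 = 38·450 + 438
450 = 1·438 + 12
438 = 36·12 + 6
12 = 2·6 + 0
gcd(370548, 1182246) = 6.
Working backward:
6 = 438 − 36·12
6 = −36·450 + 37·438
6 = 37·17538 − 1442·450
6 = −1442·70602 + 5805·17538
6 = 5805·370548 − 30467·70602
6 = −30467·1182246 + 97206·370548
So 6 = (-30467)·1182246 + (97206)·370548.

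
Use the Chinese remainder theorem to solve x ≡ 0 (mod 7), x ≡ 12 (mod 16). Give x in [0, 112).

Write x = 0 + 7·k. Then 7·k ≡ 12 − 0 ≡ 12 (mod 16).
Need 7⁻¹ mod 16. Extended Euclid on (16, 7):
16 = 2*7 + 2
7 = 3*2 + 1
2 = 2*1 + 0
Back-substitute:
1 = 7 − 3·2
1 = −3·16 + 7·7
7⁻¹ ≡ 7 (mod 16), so k ≡ 7·12 ≡ 4 (mod 16).
x = 0 + 7·4 = 28.

28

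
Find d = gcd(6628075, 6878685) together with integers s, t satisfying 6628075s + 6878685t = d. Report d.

5

Apply Euclid's algorithm to 6878685 and 6628075:
6878685 = 1*6628075 + 250610
6628075 = 26*250610 + 112215
250610 = 2*112215 + 26180
112215 = 4*26180 + 7495
26180 = 3*7495 + 3695
7495 = 2*3695 + 105
3695 = 35*105 + 20
105 = 5*20 + 5
20 = 4*5 + 0
gcd(6628075, 6878685) = 5.
Express as a combination:
5 = 105 − 5·20
5 = −5·3695 + 176·105
5 = 176·7495 − 357·3695
5 = −357·26180 + 1247·7495
5 = 1247·112215 − 5345·26180
5 = −5345·250610 + 11937·112215
5 = 11937·6628075 − 315707·250610
5 = −315707·6878685 + 327644·6628075
So 5 = (-315707)·6878685 + (327644)·6628075.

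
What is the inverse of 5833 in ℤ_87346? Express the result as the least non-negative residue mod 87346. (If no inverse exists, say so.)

51587

gcd(87346, 5833) by repeated division:
87346 = 14*5833 + 5684
5833 = 1*5684 + 149
5684 = 38*149 + 22
149 = 6*22 + 17
22 = 1*17 + 5
17 = 3*5 + 2
5 = 2*2 + 1
2 = 2*1 + 0
The gcd is 1. Working backward:
1 = 5 − 2·2
1 = −2·17 + 7·5
1 = 7·22 − 9·17
1 = −9·149 + 61·22
1 = 61·5684 − 2327·149
1 = −2327·5833 + 2388·5684
1 = 2388·87346 − 35759·5833
So 5833·(-35759) ≡ 1 (mod 87346), and -35759 ≡ 51587 (mod 87346).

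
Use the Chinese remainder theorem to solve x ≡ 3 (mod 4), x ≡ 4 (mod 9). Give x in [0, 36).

31

Write x = 3 + 4·k. Then 4·k ≡ 4 − 3 ≡ 1 (mod 9).
Need 4⁻¹ mod 9. Extended Euclid on (9, 4):
9 = 2·4 + 1
4 = 4·1 + 0
Back-substitute:
1 = 9 − 2·4
4⁻¹ ≡ 7 (mod 9), so k ≡ 7·1 ≡ 7 (mod 9).
x = 3 + 4·7 = 31.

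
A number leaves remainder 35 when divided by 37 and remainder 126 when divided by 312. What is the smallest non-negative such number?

Write x = 35 + 37·k. Then 37·k ≡ 126 − 35 ≡ 91 (mod 312).
Need 37⁻¹ mod 312. Extended Euclid on (312, 37):
312 = 8·37 + 16
37 = 2·16 + 5
16 = 3·5 + 1
5 = 5·1 + 0
Back-substitute:
1 = 16 − 3·5
1 = −3·37 + 7·16
1 = 7·312 − 59·37
37⁻¹ ≡ 253 (mod 312), so k ≡ 253·91 ≡ 247 (mod 312).
x = 35 + 37·247 = 9174.

9174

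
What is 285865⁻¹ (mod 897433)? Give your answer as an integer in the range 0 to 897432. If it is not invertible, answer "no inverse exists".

gcd(897433, 285865) by repeated division:
897433 = 3*285865 + 39838
285865 = 7*39838 + 6999
39838 = 5*6999 + 4843
6999 = 1*4843 + 2156
4843 = 2*2156 + 531
2156 = 4*531 + 32
531 = 16*32 + 19
32 = 1*19 + 13
19 = 1*13 + 6
13 = 2*6 + 1
6 = 6*1 + 0
gcd = 1, so the inverse exists. Back-substitute:
1 = 13 − 2·6
1 = −2·19 + 3·13
1 = 3·32 − 5·19
1 = −5·531 + 83·32
1 = 83·2156 − 337·531
1 = −337·4843 + 757·2156
1 = 757·6999 − 1094·4843
1 = −1094·39838 + 6227·6999
1 = 6227·285865 − 44683·39838
1 = −44683·897433 + 140276·285865
So 285865·140276 ≡ 1 (mod 897433).

140276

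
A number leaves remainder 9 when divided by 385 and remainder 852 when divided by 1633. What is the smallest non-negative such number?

Write x = 9 + 385·k. Then 385·k ≡ 852 − 9 ≡ 843 (mod 1633).
Need 385⁻¹ mod 1633. Extended Euclid on (1633, 385):
1633 = 4*385 + 93
385 = 4*93 + 13
93 = 7*13 + 2
13 = 6*2 + 1
2 = 2*1 + 0
Back-substitute:
1 = 13 − 6·2
1 = −6·93 + 43·13
1 = 43·385 − 178·93
1 = −178·1633 + 755·385
385⁻¹ ≡ 755 (mod 1633), so k ≡ 755·843 ≡ 1228 (mod 1633).
x = 9 + 385·1228 = 472789.

472789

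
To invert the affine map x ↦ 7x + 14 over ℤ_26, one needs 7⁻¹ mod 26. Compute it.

gcd(26, 7) by repeated division:
26 = 3*7 + 5
7 = 1*5 + 2
5 = 2*2 + 1
2 = 2*1 + 0
gcd = 1, so the inverse exists. Back-substitute:
1 = 5 − 2·2
1 = −2·7 + 3·5
1 = 3·26 − 11·7
So 7·(-11) ≡ 1 (mod 26), and -11 ≡ 15 (mod 26).

15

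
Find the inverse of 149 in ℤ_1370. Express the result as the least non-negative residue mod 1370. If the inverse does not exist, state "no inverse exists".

1039

Run Euclid on (1370, 149):
1370 = 9×149 + 29
149 = 5×29 + 4
29 = 7×4 + 1
4 = 4×1 + 0
Since gcd(149, 1370) = 1, back-substitute to write 1 as a combination:
1 = 29 − 7·4
1 = −7·149 + 36·29
1 = 36·1370 − 331·149
So 149·(-331) ≡ 1 (mod 1370), and -331 ≡ 1039 (mod 1370).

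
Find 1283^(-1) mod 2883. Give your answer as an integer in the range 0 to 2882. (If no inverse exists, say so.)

1346

Run Euclid on (2883, 1283):
2883 = 2*1283 + 317
1283 = 4*317 + 15
317 = 21*15 + 2
15 = 7*2 + 1
2 = 2*1 + 0
The gcd is 1. Working backward:
1 = 15 − 7·2
1 = −7·317 + 148·15
1 = 148·1283 − 599·317
1 = −599·2883 + 1346·1283
So 1283·1346 ≡ 1 (mod 2883).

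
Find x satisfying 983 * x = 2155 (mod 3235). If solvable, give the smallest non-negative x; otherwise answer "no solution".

690

First find gcd(983, 3235):
3235 = 3·983 + 286
983 = 3·286 + 125
286 = 2·125 + 36
125 = 3·36 + 17
36 = 2·17 + 2
17 = 8·2 + 1
2 = 2·1 + 0
gcd = 1, so a unique solution mod 3235 exists.
Back-substitute for the Bézout coefficients:
1 = 17 − 8·2
1 = −8·36 + 17·17
1 = 17·125 − 59·36
1 = −59·286 + 135·125
1 = 135·983 − 464·286
1 = −464·3235 + 1527·983
So 983·(1527) ≡ 1 (mod 3235), giving 983⁻¹ ≡ 1527.
x ≡ 983⁻¹·2155 ≡ 1527·2155 ≡ 690 (mod 3235).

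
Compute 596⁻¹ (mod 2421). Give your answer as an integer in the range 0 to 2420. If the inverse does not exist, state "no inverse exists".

1832

Apply the Euclidean algorithm to 2421 and 596:
2421 = 4×596 + 37
596 = 16×37 + 4
37 = 9×4 + 1
4 = 4×1 + 0
The gcd is 1. Working backward:
1 = 37 − 9·4
1 = −9·596 + 145·37
1 = 145·2421 − 589·596
So 596·(-589) ≡ 1 (mod 2421), and -589 ≡ 1832 (mod 2421).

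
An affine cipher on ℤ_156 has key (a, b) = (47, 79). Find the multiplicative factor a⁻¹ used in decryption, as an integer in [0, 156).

Run Euclid on (156, 47):
156 = 3*47 + 15
47 = 3*15 + 2
15 = 7*2 + 1
2 = 2*1 + 0
gcd = 1, so the inverse exists. Back-substitute:
1 = 15 − 7·2
1 = −7·47 + 22·15
1 = 22·156 − 73·47
Hence 47⁻¹ ≡ -73 ≡ 83 (mod 156).

83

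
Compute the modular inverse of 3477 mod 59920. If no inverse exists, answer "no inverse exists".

13373

Run Euclid on (59920, 3477):
59920 = 17*3477 + 811
3477 = 4*811 + 233
811 = 3*233 + 112
233 = 2*112 + 9
112 = 12*9 + 4
9 = 2*4 + 1
4 = 4*1 + 0
Since gcd(3477, 59920) = 1, back-substitute to write 1 as a combination:
1 = 9 − 2·4
1 = −2·112 + 25·9
1 = 25·233 − 52·112
1 = −52·811 + 181·233
1 = 181·3477 − 776·811
1 = −776·59920 + 13373·3477
So 3477·13373 ≡ 1 (mod 59920).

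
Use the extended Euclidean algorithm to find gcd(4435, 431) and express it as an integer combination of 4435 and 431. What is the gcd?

Repeated division:
4435 = 10·431 + 125
431 = 3·125 + 56
125 = 2·56 + 13
56 = 4·13 + 4
13 = 3·4 + 1
4 = 4·1 + 0
gcd(4435, 431) = 1.
Back-substituting:
1 = 13 − 3·4
1 = −3·56 + 13·13
1 = 13·125 − 29·56
1 = −29·431 + 100·125
1 = 100·4435 − 1029·431
So 1 = (100)·4435 + (-1029)·431.

1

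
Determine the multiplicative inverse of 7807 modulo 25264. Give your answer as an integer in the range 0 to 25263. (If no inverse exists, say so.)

2207

Extended Euclidean algorithm:
25264 = 3×7807 + 1843
7807 = 4×1843 + 435
1843 = 4×435 + 103
435 = 4×103 + 23
103 = 4×23 + 11
23 = 2×11 + 1
11 = 11×1 + 0
gcd = 1, so the inverse exists. Back-substitute:
1 = 23 − 2·11
1 = −2·103 + 9·23
1 = 9·435 − 38·103
1 = −38·1843 + 161·435
1 = 161·7807 − 682·1843
1 = −682·25264 + 2207·7807
So 7807·2207 ≡ 1 (mod 25264).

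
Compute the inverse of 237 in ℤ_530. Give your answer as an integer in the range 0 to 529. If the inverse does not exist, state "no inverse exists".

Extended Euclidean algorithm:
530 = 2*237 + 56
237 = 4*56 + 13
56 = 4*13 + 4
13 = 3*4 + 1
4 = 4*1 + 0
Since gcd(237, 530) = 1, back-substitute to write 1 as a combination:
1 = 13 − 3·4
1 = −3·56 + 13·13
1 = 13·237 − 55·56
1 = −55·530 + 123·237
So 237·123 ≡ 1 (mod 530).

123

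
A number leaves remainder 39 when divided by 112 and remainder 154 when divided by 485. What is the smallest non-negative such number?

4519

Write x = 39 + 112·k. Then 112·k ≡ 154 − 39 ≡ 115 (mod 485).
Need 112⁻¹ mod 485. Extended Euclid on (485, 112):
485 = 4·112 + 37
112 = 3·37 + 1
37 = 37·1 + 0
Back-substitute:
1 = 112 − 3·37
1 = −3·485 + 13·112
112⁻¹ ≡ 13 (mod 485), so k ≡ 13·115 ≡ 40 (mod 485).
x = 39 + 112·40 = 4519.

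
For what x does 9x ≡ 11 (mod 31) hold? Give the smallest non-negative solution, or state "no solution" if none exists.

15

First find gcd(9, 31):
31 = 3*9 + 4
9 = 2*4 + 1
4 = 4*1 + 0
gcd = 1, so a unique solution mod 31 exists.
Back-substitute for the Bézout coefficients:
1 = 9 − 2·4
1 = −2·31 + 7·9
So 9·(7) ≡ 1 (mod 31), giving 9⁻¹ ≡ 7.
x ≡ 9⁻¹·11 ≡ 7·11 ≡ 15 (mod 31).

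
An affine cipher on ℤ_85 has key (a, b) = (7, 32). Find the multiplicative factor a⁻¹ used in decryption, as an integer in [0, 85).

73

Run Euclid on (85, 7):
85 = 12·7 + 1
7 = 7·1 + 0
Since gcd(7, 85) = 1, back-substitute to write 1 as a combination:
1 = 85 − 12·7
Hence 7⁻¹ ≡ -12 ≡ 73 (mod 85).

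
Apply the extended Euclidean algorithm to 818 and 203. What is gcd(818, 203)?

1

Apply Euclid's algorithm to 818 and 203:
818 = 4*203 + 6
203 = 33*6 + 5
6 = 1*5 + 1
5 = 5*1 + 0
gcd(818, 203) = 1.
Express as a combination:
1 = 6 − 5
1 = −203 + 34·6
1 = 34·818 − 137·203
So 1 = (34)·818 + (-137)·203.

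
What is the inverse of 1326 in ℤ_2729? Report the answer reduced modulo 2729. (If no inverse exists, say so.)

2410

Extended Euclidean algorithm:
2729 = 2×1326 + 77
1326 = 17×77 + 17
77 = 4×17 + 9
17 = 1×9 + 8
9 = 1×8 + 1
8 = 8×1 + 0
Since gcd(1326, 2729) = 1, back-substitute to write 1 as a combination:
1 = 9 − 8
1 = −17 + 2·9
1 = 2·77 − 9·17
1 = −9·1326 + 155·77
1 = 155·2729 − 319·1326
So 1326·(-319) ≡ 1 (mod 2729), and -319 ≡ 2410 (mod 2729).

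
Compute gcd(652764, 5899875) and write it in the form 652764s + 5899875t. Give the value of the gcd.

Apply Euclid's algorithm to 5899875 and 652764:
5899875 = 9*652764 + 24999
652764 = 26*24999 + 2790
24999 = 8*2790 + 2679
2790 = 1*2679 + 111
2679 = 24*111 + 15
111 = 7*15 + 6
15 = 2*6 + 3
6 = 2*3 + 0
gcd(652764, 5899875) = 3.
Back-substituting:
3 = 15 − 2·6
3 = −2·111 + 15·15
3 = 15·2679 − 362·111
3 = −362·2790 + 377·2679
3 = 377·24999 − 3378·2790
3 = −3378·652764 + 88205·24999
3 = 88205·5899875 − 797223·652764
So 3 = (88205)·5899875 + (-797223)·652764.

3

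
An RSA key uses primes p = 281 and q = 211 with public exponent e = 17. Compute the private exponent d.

20753

φ(n) = (p−1)(q−1) = 280·210 = 58800.
Need d with 17·d ≡ 1 (mod 58800). Apply the extended Euclidean algorithm:
58800 = 3458·17 + 14
17 = 1·14 + 3
14 = 4·3 + 2
3 = 1·2 + 1
2 = 2·1 + 0
Back-substitute:
1 = 3 − 2
1 = −14 + 5·3
1 = 5·17 − 6·14
1 = −6·58800 + 20753·17
So 17·20753 ≡ 1 (mod 58800), hence d = 20753.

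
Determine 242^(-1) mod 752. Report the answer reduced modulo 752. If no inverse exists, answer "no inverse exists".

no inverse exists

Euclidean algorithm on 752, 242:
752 = 3*242 + 26
242 = 9*26 + 8
26 = 3*8 + 2
8 = 4*2 + 0
Since gcd = 2 > 1, 242 is not a unit mod 752.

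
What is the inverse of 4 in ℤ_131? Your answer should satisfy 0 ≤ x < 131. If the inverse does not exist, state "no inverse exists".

Apply the Euclidean algorithm to 131 and 4:
131 = 32×4 + 3
4 = 1×3 + 1
3 = 3×1 + 0
The gcd is 1. Working backward:
1 = 4 − 3
1 = −131 + 33·4
So 4·33 ≡ 1 (mod 131).

33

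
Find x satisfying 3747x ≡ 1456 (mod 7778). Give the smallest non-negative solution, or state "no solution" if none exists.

First find gcd(3747, 7778):
7778 = 2·3747 + 284
3747 = 13·284 + 55
284 = 5·55 + 9
55 = 6·9 + 1
9 = 9·1 + 0
gcd = 1, so a unique solution mod 7778 exists.
Back-substitute for the Bézout coefficients:
1 = 55 − 6·9
1 = −6·284 + 31·55
1 = 31·3747 − 409·284
1 = −409·7778 + 849·3747
So 3747·(849) ≡ 1 (mod 7778), giving 3747⁻¹ ≡ 849.
x ≡ 3747⁻¹·1456 ≡ 849·1456 ≡ 7220 (mod 7778).

7220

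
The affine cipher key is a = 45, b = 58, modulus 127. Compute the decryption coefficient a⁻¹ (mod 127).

Extended Euclidean algorithm:
127 = 2×45 + 37
45 = 1×37 + 8
37 = 4×8 + 5
8 = 1×5 + 3
5 = 1×3 + 2
3 = 1×2 + 1
2 = 2×1 + 0
The gcd is 1. Working backward:
1 = 3 − 2
1 = −5 + 2·3
1 = 2·8 − 3·5
1 = −3·37 + 14·8
1 = 14·45 − 17·37
1 = −17·127 + 48·45
So 45·48 ≡ 1 (mod 127).

48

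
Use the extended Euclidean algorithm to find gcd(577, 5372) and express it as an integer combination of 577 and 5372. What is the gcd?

1

Euclidean algorithm:
5372 = 9·577 + 179
577 = 3·179 + 40
179 = 4·40 + 19
40 = 2·19 + 2
19 = 9·2 + 1
2 = 2·1 + 0
gcd(577, 5372) = 1.
Working backward:
1 = 19 − 9·2
1 = −9·40 + 19·19
1 = 19·179 − 85·40
1 = −85·577 + 274·179
1 = 274·5372 − 2551·577
So 1 = (274)·5372 + (-2551)·577.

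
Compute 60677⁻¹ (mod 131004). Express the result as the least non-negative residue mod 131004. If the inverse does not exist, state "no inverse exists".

44297

Extended Euclidean algorithm:
131004 = 2·60677 + 9650
60677 = 6·9650 + 2777
9650 = 3·2777 + 1319
2777 = 2·1319 + 139
1319 = 9·139 + 68
139 = 2·68 + 3
68 = 22·3 + 2
3 = 1·2 + 1
2 = 2·1 + 0
Since gcd(60677, 131004) = 1, back-substitute to write 1 as a combination:
1 = 3 − 2
1 = −68 + 23·3
1 = 23·139 − 47·68
1 = −47·1319 + 446·139
1 = 446·2777 − 939·1319
1 = −939·9650 + 3263·2777
1 = 3263·60677 − 20517·9650
1 = −20517·131004 + 44297·60677
So 60677·44297 ≡ 1 (mod 131004).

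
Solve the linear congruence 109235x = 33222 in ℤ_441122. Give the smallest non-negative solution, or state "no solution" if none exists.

First find gcd(109235, 441122):
441122 = 4*109235 + 4182
109235 = 26*4182 + 503
4182 = 8*503 + 158
503 = 3*158 + 29
158 = 5*29 + 13
29 = 2*13 + 3
13 = 4*3 + 1
3 = 3*1 + 0
gcd = 1, so a unique solution mod 441122 exists.
Back-substitute for the Bézout coefficients:
1 = 13 − 4·3
1 = −4·29 + 9·13
1 = 9·158 − 49·29
1 = −49·503 + 156·158
1 = 156·4182 − 1297·503
1 = −1297·109235 + 33878·4182
1 = 33878·441122 − 136809·109235
So 109235·(-136809) ≡ 1 (mod 441122), giving 109235⁻¹ ≡ 304313.
x ≡ 109235⁻¹·33222 ≡ 304313·33222 ≡ 252490 (mod 441122).

252490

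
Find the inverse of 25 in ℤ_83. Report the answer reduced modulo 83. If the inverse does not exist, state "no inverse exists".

10

Apply the Euclidean algorithm to 83 and 25:
83 = 3×25 + 8
25 = 3×8 + 1
8 = 8×1 + 0
gcd = 1, so the inverse exists. Back-substitute:
1 = 25 − 3·8
1 = −3·83 + 10·25
So 25·10 ≡ 1 (mod 83).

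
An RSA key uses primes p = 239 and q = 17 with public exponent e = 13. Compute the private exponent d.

293

φ(n) = (p−1)(q−1) = 238·16 = 3808.
Need d with 13·d ≡ 1 (mod 3808). Apply the extended Euclidean algorithm:
3808 = 292*13 + 12
13 = 1*12 + 1
12 = 12*1 + 0
Back-substitute:
1 = 13 − 12
1 = −3808 + 293·13
So 13·293 ≡ 1 (mod 3808), hence d = 293.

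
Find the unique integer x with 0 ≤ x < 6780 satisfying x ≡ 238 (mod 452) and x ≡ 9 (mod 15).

Write x = 238 + 452·k. Then 452·k ≡ 9 − 238 ≡ 11 (mod 15).
Need 452⁻¹ mod 15. Extended Euclid on (15, 2):
15 = 7·2 + 1
2 = 2·1 + 0
Back-substitute:
1 = 15 − 7·2
452⁻¹ ≡ 8 (mod 15), so k ≡ 8·11 ≡ 13 (mod 15).
x = 238 + 452·13 = 6114.

6114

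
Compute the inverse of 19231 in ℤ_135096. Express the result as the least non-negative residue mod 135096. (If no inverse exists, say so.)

Apply the Euclidean algorithm to 135096 and 19231:
135096 = 7·19231 + 479
19231 = 40·479 + 71
479 = 6·71 + 53
71 = 1·53 + 18
53 = 2·18 + 17
18 = 1·17 + 1
17 = 17·1 + 0
gcd = 1, so the inverse exists. Back-substitute:
1 = 18 − 17
1 = −53 + 3·18
1 = 3·71 − 4·53
1 = −4·479 + 27·71
1 = 27·19231 − 1084·479
1 = −1084·135096 + 7615·19231
So 19231·7615 ≡ 1 (mod 135096).

7615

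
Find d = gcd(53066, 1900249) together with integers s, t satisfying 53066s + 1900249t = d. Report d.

13

Euclidean algorithm:
1900249 = 35·53066 + 42939
53066 = 1·42939 + 10127
42939 = 4·10127 + 2431
10127 = 4·2431 + 403
2431 = 6·403 + 13
403 = 31·13 + 0
gcd(53066, 1900249) = 13.
Express as a combination:
13 = 2431 − 6·403
13 = −6·10127 + 25·2431
13 = 25·42939 − 106·10127
13 = −106·53066 + 131·42939
13 = 131·1900249 − 4691·53066
So 13 = (131)·1900249 + (-4691)·53066.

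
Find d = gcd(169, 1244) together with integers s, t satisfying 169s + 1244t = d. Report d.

Repeated division:
1244 = 7·169 + 61
169 = 2·61 + 47
61 = 1·47 + 14
47 = 3·14 + 5
14 = 2·5 + 4
5 = 1·4 + 1
4 = 4·1 + 0
gcd(169, 1244) = 1.
Express as a combination:
1 = 5 − 4
1 = −14 + 3·5
1 = 3·47 − 10·14
1 = −10·61 + 13·47
1 = 13·169 − 36·61
1 = −36·1244 + 265·169
So 1 = (-36)·1244 + (265)·169.

1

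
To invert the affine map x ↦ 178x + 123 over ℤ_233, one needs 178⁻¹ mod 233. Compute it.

gcd(233, 178) by repeated division:
233 = 1·178 + 55
178 = 3·55 + 13
55 = 4·13 + 3
13 = 4·3 + 1
3 = 3·1 + 0
Since gcd(178, 233) = 1, back-substitute to write 1 as a combination:
1 = 13 − 4·3
1 = −4·55 + 17·13
1 = 17·178 − 55·55
1 = −55·233 + 72·178
So 178·72 ≡ 1 (mod 233).

72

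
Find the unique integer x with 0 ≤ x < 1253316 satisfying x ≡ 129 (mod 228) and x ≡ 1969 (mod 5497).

1101369

Write x = 129 + 228·k. Then 228·k ≡ 1969 − 129 ≡ 1840 (mod 5497).
Need 228⁻¹ mod 5497. Extended Euclid on (5497, 228):
5497 = 24·228 + 25
228 = 9·25 + 3
25 = 8·3 + 1
3 = 3·1 + 0
Back-substitute:
1 = 25 − 8·3
1 = −8·228 + 73·25
1 = 73·5497 − 1760·228
228⁻¹ ≡ 3737 (mod 5497), so k ≡ 3737·1840 ≡ 4830 (mod 5497).
x = 129 + 228·4830 = 1101369.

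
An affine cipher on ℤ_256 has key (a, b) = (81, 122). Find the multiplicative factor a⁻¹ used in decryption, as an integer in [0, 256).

gcd(256, 81) by repeated division:
256 = 3*81 + 13
81 = 6*13 + 3
13 = 4*3 + 1
3 = 3*1 + 0
The gcd is 1. Working backward:
1 = 13 − 4·3
1 = −4·81 + 25·13
1 = 25·256 − 79·81
Hence 81⁻¹ ≡ -79 ≡ 177 (mod 256).

177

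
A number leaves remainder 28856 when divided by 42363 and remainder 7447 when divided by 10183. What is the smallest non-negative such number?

114790223

Write x = 28856 + 42363·k. Then 42363·k ≡ 7447 − 28856 ≡ 9140 (mod 10183).
Need 42363⁻¹ mod 10183. Extended Euclid on (10183, 1631):
10183 = 6*1631 + 397
1631 = 4*397 + 43
397 = 9*43 + 10
43 = 4*10 + 3
10 = 3*3 + 1
3 = 3*1 + 0
Back-substitute:
1 = 10 − 3·3
1 = −3·43 + 13·10
1 = 13·397 − 120·43
1 = −120·1631 + 493·397
1 = 493·10183 − 3078·1631
42363⁻¹ ≡ 7105 (mod 10183), so k ≡ 7105·9140 ≡ 2709 (mod 10183).
x = 28856 + 42363·2709 = 114790223.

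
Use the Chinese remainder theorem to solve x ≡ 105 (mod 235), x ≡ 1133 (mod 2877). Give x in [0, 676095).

435560

Write x = 105 + 235·k. Then 235·k ≡ 1133 − 105 ≡ 1028 (mod 2877).
Need 235⁻¹ mod 2877. Extended Euclid on (2877, 235):
2877 = 12*235 + 57
235 = 4*57 + 7
57 = 8*7 + 1
7 = 7*1 + 0
Back-substitute:
1 = 57 − 8·7
1 = −8·235 + 33·57
1 = 33·2877 − 404·235
235⁻¹ ≡ 2473 (mod 2877), so k ≡ 2473·1028 ≡ 1853 (mod 2877).
x = 105 + 235·1853 = 435560.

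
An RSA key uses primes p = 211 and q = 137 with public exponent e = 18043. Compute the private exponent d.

25027

φ(n) = (p−1)(q−1) = 210·136 = 28560.
Need d with 18043·d ≡ 1 (mod 28560). Apply the extended Euclidean algorithm:
28560 = 1*18043 + 10517
18043 = 1*10517 + 7526
10517 = 1*7526 + 2991
7526 = 2*2991 + 1544
2991 = 1*1544 + 1447
1544 = 1*1447 + 97
1447 = 14*97 + 89
97 = 1*89 + 8
89 = 11*8 + 1
8 = 8*1 + 0
Back-substitute:
1 = 89 − 11·8
1 = −11·97 + 12·89
1 = 12·1447 − 179·97
1 = −179·1544 + 191·1447
1 = 191·2991 − 370·1544
1 = −370·7526 + 931·2991
1 = 931·10517 − 1301·7526
1 = −1301·18043 + 2232·10517
1 = 2232·28560 − 3533·18043
So 18043·(-3533) ≡ 1 (mod 28560), hence d ≡ -3533 ≡ 25027 (mod 28560).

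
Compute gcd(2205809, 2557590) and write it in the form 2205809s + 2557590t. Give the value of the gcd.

1

Repeated division:
2557590 = 1×2205809 + 351781
2205809 = 6×351781 + 95123
351781 = 3×95123 + 66412
95123 = 1×66412 + 28711
66412 = 2×28711 + 8990
28711 = 3×8990 + 1741
8990 = 5×1741 + 285
1741 = 6×285 + 31
285 = 9×31 + 6
31 = 5×6 + 1
6 = 6×1 + 0
gcd(2205809, 2557590) = 1.
Express as a combination:
1 = 31 − 5·6
1 = −5·285 + 46·31
1 = 46·1741 − 281·285
1 = −281·8990 + 1451·1741
1 = 1451·28711 − 4634·8990
1 = −4634·66412 + 10719·28711
1 = 10719·95123 − 15353·66412
1 = −15353·351781 + 56778·95123
1 = 56778·2205809 − 356021·351781
1 = −356021·2557590 + 412799·2205809
So 1 = (-356021)·2557590 + (412799)·2205809.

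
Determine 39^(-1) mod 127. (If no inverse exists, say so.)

114

Run Euclid on (127, 39):
127 = 3×39 + 10
39 = 3×10 + 9
10 = 1×9 + 1
9 = 9×1 + 0
The gcd is 1. Working backward:
1 = 10 − 9
1 = −39 + 4·10
1 = 4·127 − 13·39
So 39·(-13) ≡ 1 (mod 127), and -13 ≡ 114 (mod 127).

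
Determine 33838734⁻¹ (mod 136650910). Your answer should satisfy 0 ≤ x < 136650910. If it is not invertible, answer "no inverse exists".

Euclidean algorithm on 136650910, 33838734:
136650910 = 4*33838734 + 1295974
33838734 = 26*1295974 + 143410
1295974 = 9*143410 + 5284
143410 = 27*5284 + 742
5284 = 7*742 + 90
742 = 8*90 + 22
90 = 4*22 + 2
22 = 11*2 + 0
The gcd is 2, not 1, hence no inverse exists.

no inverse exists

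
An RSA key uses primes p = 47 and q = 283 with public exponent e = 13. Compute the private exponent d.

6985

φ(n) = (p−1)(q−1) = 46·282 = 12972.
Need d with 13·d ≡ 1 (mod 12972). Apply the extended Euclidean algorithm:
12972 = 997×13 + 11
13 = 1×11 + 2
11 = 5×2 + 1
2 = 2×1 + 0
Back-substitute:
1 = 11 − 5·2
1 = −5·13 + 6·11
1 = 6·12972 − 5987·13
So 13·(-5987) ≡ 1 (mod 12972), hence d ≡ -5987 ≡ 6985 (mod 12972).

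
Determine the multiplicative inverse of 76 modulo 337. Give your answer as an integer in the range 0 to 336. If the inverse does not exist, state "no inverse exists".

Apply the Euclidean algorithm to 337 and 76:
337 = 4×76 + 33
76 = 2×33 + 10
33 = 3×10 + 3
10 = 3×3 + 1
3 = 3×1 + 0
gcd = 1, so the inverse exists. Back-substitute:
1 = 10 − 3·3
1 = −3·33 + 10·10
1 = 10·76 − 23·33
1 = −23·337 + 102·76
So 76·102 ≡ 1 (mod 337).

102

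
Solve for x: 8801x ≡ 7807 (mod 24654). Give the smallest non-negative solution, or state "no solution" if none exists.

6413

First find gcd(8801, 24654):
24654 = 2·8801 + 7052
8801 = 1·7052 + 1749
7052 = 4·1749 + 56
1749 = 31·56 + 13
56 = 4·13 + 4
13 = 3·4 + 1
4 = 4·1 + 0
gcd = 1, so a unique solution mod 24654 exists.
Back-substitute for the Bézout coefficients:
1 = 13 − 3·4
1 = −3·56 + 13·13
1 = 13·1749 − 406·56
1 = −406·7052 + 1637·1749
1 = 1637·8801 − 2043·7052
1 = −2043·24654 + 5723·8801
So 8801·(5723) ≡ 1 (mod 24654), giving 8801⁻¹ ≡ 5723.
x ≡ 8801⁻¹·7807 ≡ 5723·7807 ≡ 6413 (mod 24654).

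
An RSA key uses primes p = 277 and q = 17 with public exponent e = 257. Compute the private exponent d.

1409

φ(n) = (p−1)(q−1) = 276·16 = 4416.
Need d with 257·d ≡ 1 (mod 4416). Apply the extended Euclidean algorithm:
4416 = 17×257 + 47
257 = 5×47 + 22
47 = 2×22 + 3
22 = 7×3 + 1
3 = 3×1 + 0
Back-substitute:
1 = 22 − 7·3
1 = −7·47 + 15·22
1 = 15·257 − 82·47
1 = −82·4416 + 1409·257
So 257·1409 ≡ 1 (mod 4416), hence d = 1409.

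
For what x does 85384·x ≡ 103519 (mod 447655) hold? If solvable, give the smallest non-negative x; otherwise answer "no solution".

33676

First find gcd(85384, 447655):
447655 = 5*85384 + 20735
85384 = 4*20735 + 2444
20735 = 8*2444 + 1183
2444 = 2*1183 + 78
1183 = 15*78 + 13
78 = 6*13 + 0
gcd = 13 and 13 | 103519, so solutions exist. Divide through by 13: 6568x ≡ 7963 (mod 34435).
Now find 6568⁻¹ mod 34435:
34435 = 5·6568 + 1595
6568 = 4·1595 + 188
1595 = 8·188 + 91
188 = 2·91 + 6
91 = 15·6 + 1
6 = 6·1 + 0
Back-substitute:
1 = 91 − 15·6
1 = −15·188 + 31·91
1 = 31·1595 − 263·188
1 = −263·6568 + 1083·1595
1 = 1083·34435 − 5678·6568
So 6568·(-5678) ≡ 1 (mod 34435), i.e. 6568⁻¹ ≡ 28757.
Then x ≡ 28757·7963 ≡ 33676 (mod 34435); the smallest non-negative solution is x = 33676.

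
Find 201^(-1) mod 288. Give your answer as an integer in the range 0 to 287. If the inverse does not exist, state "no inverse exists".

no inverse exists

Euclidean algorithm on 288, 201:
288 = 1·201 + 87
201 = 2·87 + 27
87 = 3·27 + 6
27 = 4·6 + 3
6 = 2·3 + 0
Since gcd = 3 > 1, 201 is not a unit mod 288.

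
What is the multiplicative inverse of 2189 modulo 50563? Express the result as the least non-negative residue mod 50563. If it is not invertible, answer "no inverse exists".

Extended Euclidean algorithm:
50563 = 23·2189 + 216
2189 = 10·216 + 29
216 = 7·29 + 13
29 = 2·13 + 3
13 = 4·3 + 1
3 = 3·1 + 0
gcd = 1, so the inverse exists. Back-substitute:
1 = 13 − 4·3
1 = −4·29 + 9·13
1 = 9·216 − 67·29
1 = −67·2189 + 679·216
1 = 679·50563 − 15684·2189
So 2189·(-15684) ≡ 1 (mod 50563), and -15684 ≡ 34879 (mod 50563).

34879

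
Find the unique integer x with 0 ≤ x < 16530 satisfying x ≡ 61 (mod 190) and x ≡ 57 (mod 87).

12411

Write x = 61 + 190·k. Then 190·k ≡ 57 − 61 ≡ 83 (mod 87).
Need 190⁻¹ mod 87. Extended Euclid on (87, 16):
87 = 5*16 + 7
16 = 2*7 + 2
7 = 3*2 + 1
2 = 2*1 + 0
Back-substitute:
1 = 7 − 3·2
1 = −3·16 + 7·7
1 = 7·87 − 38·16
190⁻¹ ≡ 49 (mod 87), so k ≡ 49·83 ≡ 65 (mod 87).
x = 61 + 190·65 = 12411.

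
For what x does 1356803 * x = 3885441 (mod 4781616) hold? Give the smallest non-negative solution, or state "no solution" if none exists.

First find gcd(1356803, 4781616):
4781616 = 3·1356803 + 711207
1356803 = 1·711207 + 645596
711207 = 1·645596 + 65611
645596 = 9·65611 + 55097
65611 = 1·55097 + 10514
55097 = 5·10514 + 2527
10514 = 4·2527 + 406
2527 = 6·406 + 91
406 = 4·91 + 42
91 = 2·42 + 7
42 = 6·7 + 0
gcd = 7 and 7 | 3885441, so solutions exist. Divide through by 7: 193829x ≡ 555063 (mod 683088).
Now find 193829⁻¹ mod 683088:
683088 = 3·193829 + 101601
193829 = 1·101601 + 92228
101601 = 1·92228 + 9373
92228 = 9·9373 + 7871
9373 = 1·7871 + 1502
7871 = 5·1502 + 361
1502 = 4·361 + 58
361 = 6·58 + 13
58 = 4·13 + 6
13 = 2·6 + 1
6 = 6·1 + 0
Back-substitute:
1 = 13 − 2·6
1 = −2·58 + 9·13
1 = 9·361 − 56·58
1 = −56·1502 + 233·361
1 = 233·7871 − 1221·1502
1 = −1221·9373 + 1454·7871
1 = 1454·92228 − 14307·9373
1 = −14307·101601 + 15761·92228
1 = 15761·193829 − 30068·101601
1 = −30068·683088 + 105965·193829
So 193829⁻¹ ≡ 105965 (mod 683088).
Then x ≡ 105965·555063 ≡ 641643 (mod 683088); the smallest non-negative solution is x = 641643.

641643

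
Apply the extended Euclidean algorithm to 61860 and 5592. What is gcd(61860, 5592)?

12

Repeated division:
61860 = 11×5592 + 348
5592 = 16×348 + 24
348 = 14×24 + 12
24 = 2×12 + 0
gcd(61860, 5592) = 12.
Express as a combination:
12 = 348 − 14·24
12 = −14·5592 + 225·348
12 = 225·61860 − 2489·5592
So 12 = (225)·61860 + (-2489)·5592.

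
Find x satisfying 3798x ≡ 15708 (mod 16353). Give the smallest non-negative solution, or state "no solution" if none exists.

gcd(3798, 16353):
16353 = 4*3798 + 1161
3798 = 3*1161 + 315
1161 = 3*315 + 216
315 = 1*216 + 99
216 = 2*99 + 18
99 = 5*18 + 9
18 = 2*9 + 0
gcd = 9, but 9 ∤ 15708, so the congruence has no solution.

no solution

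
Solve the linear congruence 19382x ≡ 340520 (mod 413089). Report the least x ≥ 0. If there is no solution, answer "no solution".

First find gcd(19382, 413089):
413089 = 21·19382 + 6067
19382 = 3·6067 + 1181
6067 = 5·1181 + 162
1181 = 7·162 + 47
162 = 3·47 + 21
47 = 2·21 + 5
21 = 4·5 + 1
5 = 5·1 + 0
gcd = 1, so a unique solution mod 413089 exists.
Back-substitute for the Bézout coefficients:
1 = 21 − 4·5
1 = −4·47 + 9·21
1 = 9·162 − 31·47
1 = −31·1181 + 226·162
1 = 226·6067 − 1161·1181
1 = −1161·19382 + 3709·6067
1 = 3709·413089 − 79050·19382
So 19382·(-79050) ≡ 1 (mod 413089), giving 19382⁻¹ ≡ 334039.
x ≡ 19382⁻¹·340520 ≡ 334039·340520 ≡ 12507 (mod 413089).

12507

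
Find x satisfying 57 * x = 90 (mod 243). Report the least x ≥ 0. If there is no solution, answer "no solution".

57

First find gcd(57, 243):
243 = 4*57 + 15
57 = 3*15 + 12
15 = 1*12 + 3
12 = 4*3 + 0
gcd = 3 and 3 | 90, so solutions exist. Divide through by 3: 19x ≡ 30 (mod 81).
Now find 19⁻¹ mod 81:
81 = 4*19 + 5
19 = 3*5 + 4
5 = 1*4 + 1
4 = 4*1 + 0
Back-substitute:
1 = 5 − 4
1 = −19 + 4·5
1 = 4·81 − 17·19
So 19·(-17) ≡ 1 (mod 81), i.e. 19⁻¹ ≡ 64.
Then x ≡ 64·30 ≡ 57 (mod 81); the smallest non-negative solution is x = 57.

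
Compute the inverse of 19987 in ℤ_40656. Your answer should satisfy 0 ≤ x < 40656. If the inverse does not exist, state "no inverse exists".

no inverse exists

Compute gcd(19987, 40656):
40656 = 2×19987 + 682
19987 = 29×682 + 209
682 = 3×209 + 55
209 = 3×55 + 44
55 = 1×44 + 11
44 = 4×11 + 0
The gcd is 11, not 1, hence no inverse exists.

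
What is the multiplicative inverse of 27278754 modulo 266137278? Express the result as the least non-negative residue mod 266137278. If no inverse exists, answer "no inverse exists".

Compute gcd(27278754, 266137278):
266137278 = 9·27278754 + 20628492
27278754 = 1·20628492 + 6650262
20628492 = 3·6650262 + 677706
6650262 = 9·677706 + 550908
677706 = 1·550908 + 126798
550908 = 4·126798 + 43716
126798 = 2·43716 + 39366
43716 = 1·39366 + 4350
39366 = 9·4350 + 216
4350 = 20·216 + 30
216 = 7·30 + 6
30 = 5·6 + 0
gcd(27278754, 266137278) = 6 ≠ 1, so 27278754 has no multiplicative inverse modulo 266137278.

no inverse exists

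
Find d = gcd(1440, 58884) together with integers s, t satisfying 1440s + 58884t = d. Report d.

12

Repeated division:
58884 = 40×1440 + 1284
1440 = 1×1284 + 156
1284 = 8×156 + 36
156 = 4×36 + 12
36 = 3×12 + 0
gcd(1440, 58884) = 12.
Working backward:
12 = 156 − 4·36
12 = −4·1284 + 33·156
12 = 33·1440 − 37·1284
12 = −37·58884 + 1513·1440
So 12 = (-37)·58884 + (1513)·1440.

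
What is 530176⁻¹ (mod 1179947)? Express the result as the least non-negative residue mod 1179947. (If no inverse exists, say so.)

887375

Run Euclid on (1179947, 530176):
1179947 = 2×530176 + 119595
530176 = 4×119595 + 51796
119595 = 2×51796 + 16003
51796 = 3×16003 + 3787
16003 = 4×3787 + 855
3787 = 4×855 + 367
855 = 2×367 + 121
367 = 3×121 + 4
121 = 30×4 + 1
4 = 4×1 + 0
The gcd is 1. Working backward:
1 = 121 − 30·4
1 = −30·367 + 91·121
1 = 91·855 − 212·367
1 = −212·3787 + 939·855
1 = 939·16003 − 3968·3787
1 = −3968·51796 + 12843·16003
1 = 12843·119595 − 29654·51796
1 = −29654·530176 + 131459·119595
1 = 131459·1179947 − 292572·530176
Hence 530176⁻¹ ≡ -292572 ≡ 887375 (mod 1179947).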